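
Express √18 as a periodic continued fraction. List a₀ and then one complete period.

[4; 4, 8]

a₀ = ⌊√18⌋ = 4.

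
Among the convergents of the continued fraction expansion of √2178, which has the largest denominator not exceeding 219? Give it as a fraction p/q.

√2178 = [46; 1, 2, 46, 2, 1, 92, …] (period length 6).
Convergents:
  p_0/q_0 = 46/1
  p_1/q_1 = 47/1
  p_2/q_2 = 140/3
  p_3/q_3 = 6487/139
  p_4/q_4 = 13114/281
q_3 = 139 ≤ 219 < 281 = q_4, so the answer is 6487/139.

6487/139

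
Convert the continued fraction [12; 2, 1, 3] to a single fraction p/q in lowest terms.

136/11

Fold from the inside: start with 3/1.
  1 + 1/3 = 4/3
  2 + 3/4 = 11/4
  12 + 4/11 = 136/11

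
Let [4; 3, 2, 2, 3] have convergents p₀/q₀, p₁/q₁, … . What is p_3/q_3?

Using pₖ = aₖpₖ₋₁ + pₖ₋₂, qₖ = aₖqₖ₋₁ + qₖ₋₂ (with p₋₁=1, p₋₂=0, q₋₁=0, q₋₂=1):
  k=0: a=4, p=4, q=1
  k=1: a=3, p=13, q=3
  k=2: a=2, p=30, q=7
  k=3: a=2, p=73, q=17

73/17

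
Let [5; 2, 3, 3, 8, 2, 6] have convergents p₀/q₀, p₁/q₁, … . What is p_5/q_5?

2201/405

Using pₖ = aₖpₖ₋₁ + pₖ₋₂, qₖ = aₖqₖ₋₁ + qₖ₋₂ (with p₋₁=1, p₋₂=0, q₋₁=0, q₋₂=1):
  k=0: a=5, p=5, q=1
  k=1: a=2, p=11, q=2
  k=2: a=3, p=38, q=7
  k=3: a=3, p=125, q=23
  k=4: a=8, p=1038, q=191
  k=5: a=2, p=2201, q=405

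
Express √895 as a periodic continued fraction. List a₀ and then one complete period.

a₀ = ⌊√895⌋ = 29.

[29; 1, 10, 1, 58]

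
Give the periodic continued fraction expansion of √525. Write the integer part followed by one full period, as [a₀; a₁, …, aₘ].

[22; 1, 10, 2, 10, 1, 44]

a₀ = ⌊√525⌋ = 22.
With m₀=0, d₀=1 and mₖ₊₁ = dₖaₖ − mₖ, dₖ₊₁ = (n − mₖ₊₁²)/dₖ, aₖ₊₁ = ⌊(a₀+mₖ₊₁)/dₖ₊₁⌋:
  k=1: m=22, d=41, a=1
  k=2: m=19, d=4, a=10
  k=3: m=21, d=21, a=2
  k=4: m=21, d=4, a=10
  k=5: m=19, d=41, a=1
  k=6: m=22, d=1, a=44
d=1 and a=2a₀=44 at k=6, so the next step gives (m, d) = (22, 41) again — its k=1 value — and the period has length 6.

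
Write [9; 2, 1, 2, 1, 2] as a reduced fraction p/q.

281/30

Fold from the inside: start with 2/1.
  1 + 1/2 = 3/2
  2 + 2/3 = 8/3
  1 + 3/8 = 11/8
  2 + 8/11 = 30/11
  9 + 11/30 = 281/30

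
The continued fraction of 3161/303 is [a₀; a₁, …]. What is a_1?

3161 = 10·303 + 131   →  a_0 = 10
303 = 2·131 + 41   →  a_1 = 2

2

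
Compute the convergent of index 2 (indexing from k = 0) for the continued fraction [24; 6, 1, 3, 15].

169/7

Using pₖ = aₖpₖ₋₁ + pₖ₋₂, qₖ = aₖqₖ₋₁ + qₖ₋₂ (with p₋₁=1, p₋₂=0, q₋₁=0, q₋₂=1):
  k=0: a=24, p=24, q=1
  k=1: a=6, p=145, q=6
  k=2: a=1, p=169, q=7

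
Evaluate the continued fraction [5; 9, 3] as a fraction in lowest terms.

Using pₖ = aₖpₖ₋₁ + pₖ₋₂ and qₖ = aₖqₖ₋₁ + qₖ₋₂:
  k=0: a=5, p=5, q=1
  k=1: a=9, p=46, q=9
  k=2: a=3, p=143, q=28

143/28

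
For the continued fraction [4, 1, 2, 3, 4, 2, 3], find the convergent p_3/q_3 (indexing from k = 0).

47/10

Using pₖ = aₖpₖ₋₁ + pₖ₋₂, qₖ = aₖqₖ₋₁ + qₖ₋₂ (with p₋₁=1, p₋₂=0, q₋₁=0, q₋₂=1):
  k=0: a=4, p=4, q=1
  k=1: a=1, p=5, q=1
  k=2: a=2, p=14, q=3
  k=3: a=3, p=47, q=10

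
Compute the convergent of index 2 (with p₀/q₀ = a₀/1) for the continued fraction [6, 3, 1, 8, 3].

Using pₖ = aₖpₖ₋₁ + pₖ₋₂, qₖ = aₖqₖ₋₁ + qₖ₋₂ (with p₋₁=1, p₋₂=0, q₋₁=0, q₋₂=1):
  k=0: a=6, p=6, q=1
  k=1: a=3, p=19, q=3
  k=2: a=1, p=25, q=4

25/4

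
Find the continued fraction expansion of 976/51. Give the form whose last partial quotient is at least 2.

976 = 19×51 + 7
51 = 7×7 + 2
7 = 3×2 + 1
2 = 2×1 + 0  (stop)
So 976/51 = [19; 7, 3, 2].

[19; 7, 3, 2]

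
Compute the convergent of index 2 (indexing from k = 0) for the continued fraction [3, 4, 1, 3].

16/5

Using pₖ = aₖpₖ₋₁ + pₖ₋₂, qₖ = aₖqₖ₋₁ + qₖ₋₂ (with p₋₁=1, p₋₂=0, q₋₁=0, q₋₂=1):
  k=0: a=3, p=3, q=1
  k=1: a=4, p=13, q=4
  k=2: a=1, p=16, q=5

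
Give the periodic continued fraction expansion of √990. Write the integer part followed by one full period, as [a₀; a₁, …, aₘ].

[31; 2, 6, 2, 62]

a₀ = ⌊√990⌋ = 31.
With m₀=0, d₀=1 and mₖ₊₁ = dₖaₖ − mₖ, dₖ₊₁ = (n − mₖ₊₁²)/dₖ, aₖ₊₁ = ⌊(a₀+mₖ₊₁)/dₖ₊₁⌋:
  k=1: m=31, d=29, a=2
  k=2: m=27, d=9, a=6
  k=3: m=27, d=29, a=2
  k=4: m=31, d=1, a=62
d=1 and a=2a₀=62 at k=4, so the next step gives (m, d) = (31, 29) again — its k=1 value — and the period has length 4.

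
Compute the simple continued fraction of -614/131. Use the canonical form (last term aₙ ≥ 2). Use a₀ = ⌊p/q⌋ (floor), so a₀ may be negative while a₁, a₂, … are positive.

-614 = -5×131 + 41
131 = 3×41 + 8
41 = 5×8 + 1
8 = 8×1 + 0  (stop)
So -614/131 = [-5; 3, 5, 8].

[-5; 3, 5, 8]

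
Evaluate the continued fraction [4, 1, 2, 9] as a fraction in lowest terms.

Using pₖ = aₖpₖ₋₁ + pₖ₋₂ and qₖ = aₖqₖ₋₁ + qₖ₋₂:
  k=0: a=4, p=4, q=1
  k=1: a=1, p=5, q=1
  k=2: a=2, p=14, q=3
  k=3: a=9, p=131, q=28

131/28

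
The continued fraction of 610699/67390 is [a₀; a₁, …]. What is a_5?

610699 = 9·67390 + 4189   →  a_0 = 9
67390 = 16·4189 + 366   →  a_1 = 16
4189 = 11·366 + 163   →  a_2 = 11
366 = 2·163 + 40   →  a_3 = 2
163 = 4·40 + 3   →  a_4 = 4
40 = 13·3 + 1   →  a_5 = 13

13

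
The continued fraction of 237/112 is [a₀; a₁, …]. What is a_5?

1

237 = 2·112 + 13   →  a_0 = 2
112 = 8·13 + 8   →  a_1 = 8
13 = 1·8 + 5   →  a_2 = 1
8 = 1·5 + 3   →  a_3 = 1
5 = 1·3 + 2   →  a_4 = 1
3 = 1·2 + 1   →  a_5 = 1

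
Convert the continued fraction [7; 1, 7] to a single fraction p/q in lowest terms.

Fold from the inside: start with 7/1.
  1 + 1/7 = 8/7
  7 + 7/8 = 63/8

63/8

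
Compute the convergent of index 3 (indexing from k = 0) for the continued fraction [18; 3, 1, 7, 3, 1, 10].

Using pₖ = aₖpₖ₋₁ + pₖ₋₂, qₖ = aₖqₖ₋₁ + qₖ₋₂ (with p₋₁=1, p₋₂=0, q₋₁=0, q₋₂=1):
  k=0: a=18, p=18, q=1
  k=1: a=3, p=55, q=3
  k=2: a=1, p=73, q=4
  k=3: a=7, p=566, q=31

566/31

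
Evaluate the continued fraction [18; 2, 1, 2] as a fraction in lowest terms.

147/8

Fold from the inside: start with 2/1.
  1 + 1/2 = 3/2
  2 + 2/3 = 8/3
  18 + 3/8 = 147/8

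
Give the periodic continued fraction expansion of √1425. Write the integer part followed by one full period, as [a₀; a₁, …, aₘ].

[37; 1, 2, 1, 74]

a₀ = ⌊√1425⌋ = 37.
With m₀=0, d₀=1 and mₖ₊₁ = dₖaₖ − mₖ, dₖ₊₁ = (n − mₖ₊₁²)/dₖ, aₖ₊₁ = ⌊(a₀+mₖ₊₁)/dₖ₊₁⌋:
  k=1: m=37, d=56, a=1
  k=2: m=19, d=19, a=2
  k=3: m=19, d=56, a=1
  k=4: m=37, d=1, a=74
d=1 and a=2a₀=74 at k=4, so the next step gives (m, d) = (37, 56) again — its k=1 value — and the period has length 4.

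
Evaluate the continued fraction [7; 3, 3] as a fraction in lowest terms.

73/10

Fold from the inside: start with 3/1.
  3 + 1/3 = 10/3
  7 + 3/10 = 73/10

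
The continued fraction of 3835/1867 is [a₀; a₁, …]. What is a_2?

2

3835 = 2·1867 + 101   →  a_0 = 2
1867 = 18·101 + 49   →  a_1 = 18
101 = 2·49 + 3   →  a_2 = 2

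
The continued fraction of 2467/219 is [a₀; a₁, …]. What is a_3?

2467 = 11·219 + 58   →  a_0 = 11
219 = 3·58 + 45   →  a_1 = 3
58 = 1·45 + 13   →  a_2 = 1
45 = 3·13 + 6   →  a_3 = 3

3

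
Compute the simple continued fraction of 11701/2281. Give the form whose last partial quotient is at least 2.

11701 = 5*2281 + 296
2281 = 7*296 + 209
296 = 1*209 + 87
209 = 2*87 + 35
87 = 2*35 + 17
35 = 2*17 + 1
17 = 17*1 + 0  (stop)
So 11701/2281 = [5; 7, 1, 2, 2, 2, 17].

[5; 7, 1, 2, 2, 2, 17]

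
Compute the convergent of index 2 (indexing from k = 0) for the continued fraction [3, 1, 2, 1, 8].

11/3

Using pₖ = aₖpₖ₋₁ + pₖ₋₂, qₖ = aₖqₖ₋₁ + qₖ₋₂ (with p₋₁=1, p₋₂=0, q₋₁=0, q₋₂=1):
  k=0: a=3, p=3, q=1
  k=1: a=1, p=4, q=1
  k=2: a=2, p=11, q=3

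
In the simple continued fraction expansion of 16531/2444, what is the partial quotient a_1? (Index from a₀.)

1

16531 = 6·2444 + 1867   →  a_0 = 6
2444 = 1·1867 + 577   →  a_1 = 1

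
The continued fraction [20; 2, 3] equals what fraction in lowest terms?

143/7

Fold from the inside: start with 3/1.
  2 + 1/3 = 7/3
  20 + 3/7 = 143/7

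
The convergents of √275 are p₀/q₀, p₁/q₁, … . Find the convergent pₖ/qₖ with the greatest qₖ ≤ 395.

√275 = [16; 1, 1, 2, 1, 1, 32, …] (period length 6).
Convergents:
  p_0/q_0 = 16/1
  p_1/q_1 = 17/1
  p_2/q_2 = 33/2
  p_3/q_3 = 83/5
  p_4/q_4 = 116/7
  p_5/q_5 = 199/12
  p_6/q_6 = 6484/391
  p_7/q_7 = 6683/403
q_6 = 391 ≤ 395 < 403 = q_7, so the answer is 6484/391.

6484/391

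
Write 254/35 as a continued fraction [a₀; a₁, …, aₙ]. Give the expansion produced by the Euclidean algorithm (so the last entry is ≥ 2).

[7; 3, 1, 8]

254 = 7×35 + 9
35 = 3×9 + 8
9 = 1×8 + 1
8 = 8×1 + 0  (stop)
So 254/35 = [7; 3, 1, 8].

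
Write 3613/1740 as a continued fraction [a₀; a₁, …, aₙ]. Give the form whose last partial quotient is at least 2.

3613 = 2×1740 + 133
1740 = 13×133 + 11
133 = 12×11 + 1
11 = 11×1 + 0  (stop)
So 3613/1740 = [2; 13, 12, 11].

[2; 13, 12, 11]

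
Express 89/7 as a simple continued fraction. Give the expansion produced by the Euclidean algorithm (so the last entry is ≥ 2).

89 = 12×7 + 5
7 = 1×5 + 2
5 = 2×2 + 1
2 = 2×1 + 0  (stop)
So 89/7 = [12; 1, 2, 2].

[12; 1, 2, 2]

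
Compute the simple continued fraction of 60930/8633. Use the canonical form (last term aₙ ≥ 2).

60930 = 7×8633 + 499
8633 = 17×499 + 150
499 = 3×150 + 49
150 = 3×49 + 3
49 = 16×3 + 1
3 = 3×1 + 0  (stop)
So 60930/8633 = [7; 17, 3, 3, 16, 3].

[7; 17, 3, 3, 16, 3]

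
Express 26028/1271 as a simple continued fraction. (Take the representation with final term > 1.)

26028 = 20*1271 + 608
1271 = 2*608 + 55
608 = 11*55 + 3
55 = 18*3 + 1
3 = 3*1 + 0  (stop)
So 26028/1271 = [20; 2, 11, 18, 3].

[20; 2, 11, 18, 3]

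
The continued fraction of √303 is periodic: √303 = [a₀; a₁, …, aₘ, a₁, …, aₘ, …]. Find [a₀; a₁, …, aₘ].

a₀ = ⌊√303⌋ = 17.

[17; 2, 2, 5, 2, 2, 34]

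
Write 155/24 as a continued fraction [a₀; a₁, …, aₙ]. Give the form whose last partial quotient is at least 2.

155 = 6·24 + 11
24 = 2·11 + 2
11 = 5·2 + 1
2 = 2·1 + 0  (stop)
So 155/24 = [6; 2, 5, 2].

[6; 2, 5, 2]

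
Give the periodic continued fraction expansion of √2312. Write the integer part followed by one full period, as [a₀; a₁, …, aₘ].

a₀ = ⌊√2312⌋ = 48.
With m₀=0, d₀=1 and mₖ₊₁ = dₖaₖ − mₖ, dₖ₊₁ = (n − mₖ₊₁²)/dₖ, aₖ₊₁ = ⌊(a₀+mₖ₊₁)/dₖ₊₁⌋:
  k=1: m=48, d=8, a=12
  k=2: m=48, d=1, a=96
d=1 and a=2a₀=96 at k=2, so the next step gives (m, d) = (48, 8) again — its k=1 value — and the period has length 2.

[48; 12, 96]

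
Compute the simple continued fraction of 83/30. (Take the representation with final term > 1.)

[2; 1, 3, 3, 2]

83 = 2×30 + 23
30 = 1×23 + 7
23 = 3×7 + 2
7 = 3×2 + 1
2 = 2×1 + 0  (stop)
So 83/30 = [2; 1, 3, 3, 2].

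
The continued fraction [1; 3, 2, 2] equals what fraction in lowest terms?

22/17

Using pₖ = aₖpₖ₋₁ + pₖ₋₂ and qₖ = aₖqₖ₋₁ + qₖ₋₂:
  k=0: a=1, p=1, q=1
  k=1: a=3, p=4, q=3
  k=2: a=2, p=9, q=7
  k=3: a=2, p=22, q=17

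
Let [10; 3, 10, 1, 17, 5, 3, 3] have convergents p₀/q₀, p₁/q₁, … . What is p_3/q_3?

351/34

Using pₖ = aₖpₖ₋₁ + pₖ₋₂, qₖ = aₖqₖ₋₁ + qₖ₋₂ (with p₋₁=1, p₋₂=0, q₋₁=0, q₋₂=1):
  k=0: a=10, p=10, q=1
  k=1: a=3, p=31, q=3
  k=2: a=10, p=320, q=31
  k=3: a=1, p=351, q=34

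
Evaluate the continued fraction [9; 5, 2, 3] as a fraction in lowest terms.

349/38

Fold from the inside: start with 3/1.
  2 + 1/3 = 7/3
  5 + 3/7 = 38/7
  9 + 7/38 = 349/38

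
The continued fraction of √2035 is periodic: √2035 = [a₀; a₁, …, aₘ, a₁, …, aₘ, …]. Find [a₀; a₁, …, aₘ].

a₀ = ⌊√2035⌋ = 45.
With m₀=0, d₀=1 and mₖ₊₁ = dₖaₖ − mₖ, dₖ₊₁ = (n − mₖ₊₁²)/dₖ, aₖ₊₁ = ⌊(a₀+mₖ₊₁)/dₖ₊₁⌋:
  k=1: m=45, d=10, a=9
  k=2: m=45, d=1, a=90
d=1 and a=2a₀=90 at k=2, so the next step gives (m, d) = (45, 10) again — its k=1 value — and the period has length 2.

[45; 9, 90]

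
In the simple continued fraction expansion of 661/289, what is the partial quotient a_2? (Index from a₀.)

2

661 = 2·289 + 83   →  a_0 = 2
289 = 3·83 + 40   →  a_1 = 3
83 = 2·40 + 3   →  a_2 = 2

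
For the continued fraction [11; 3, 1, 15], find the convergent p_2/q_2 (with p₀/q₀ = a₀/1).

Using pₖ = aₖpₖ₋₁ + pₖ₋₂, qₖ = aₖqₖ₋₁ + qₖ₋₂ (with p₋₁=1, p₋₂=0, q₋₁=0, q₋₂=1):
  k=0: a=11, p=11, q=1
  k=1: a=3, p=34, q=3
  k=2: a=1, p=45, q=4

45/4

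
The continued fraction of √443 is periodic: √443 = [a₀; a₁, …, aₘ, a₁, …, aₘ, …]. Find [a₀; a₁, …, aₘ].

[21; 21, 42]

a₀ = ⌊√443⌋ = 21.
With m₀=0, d₀=1 and mₖ₊₁ = dₖaₖ − mₖ, dₖ₊₁ = (n − mₖ₊₁²)/dₖ, aₖ₊₁ = ⌊(a₀+mₖ₊₁)/dₖ₊₁⌋:
  k=1: m=21, d=2, a=21
  k=2: m=21, d=1, a=42
d=1 and a=2a₀=42 at k=2, so the next step gives (m, d) = (21, 2) again — its k=1 value — and the period has length 2.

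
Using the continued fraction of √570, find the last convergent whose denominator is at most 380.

√570 = [23; 1, 6, 1, 46, …] (period length 4).
Convergents:
  p_0/q_0 = 23/1
  p_1/q_1 = 24/1
  p_2/q_2 = 167/7
  p_3/q_3 = 191/8
  p_4/q_4 = 8953/375
  p_5/q_5 = 9144/383
q_4 = 375 ≤ 380 < 383 = q_5, so the answer is 8953/375.

8953/375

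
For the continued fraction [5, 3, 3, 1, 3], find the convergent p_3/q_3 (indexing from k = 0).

69/13

Using pₖ = aₖpₖ₋₁ + pₖ₋₂, qₖ = aₖqₖ₋₁ + qₖ₋₂ (with p₋₁=1, p₋₂=0, q₋₁=0, q₋₂=1):
  k=0: a=5, p=5, q=1
  k=1: a=3, p=16, q=3
  k=2: a=3, p=53, q=10
  k=3: a=1, p=69, q=13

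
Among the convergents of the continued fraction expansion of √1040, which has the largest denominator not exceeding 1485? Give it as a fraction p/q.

33281/1032

√1040 = [32; 4, 64, …] (period length 2).
Convergents:
  p_0/q_0 = 32/1
  p_1/q_1 = 129/4
  p_2/q_2 = 8288/257
  p_3/q_3 = 33281/1032
  p_4/q_4 = 2138272/66305
q_3 = 1032 ≤ 1485 < 66305 = q_4, so the answer is 33281/1032.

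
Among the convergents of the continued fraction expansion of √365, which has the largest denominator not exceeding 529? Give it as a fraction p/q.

√365 = [19; 9, 1, 1, 9, 38, …] (period length 5).
Convergents:
  p_0/q_0 = 19/1
  p_1/q_1 = 172/9
  p_2/q_2 = 191/10
  p_3/q_3 = 363/19
  p_4/q_4 = 3458/181
  p_5/q_5 = 131767/6897
q_4 = 181 ≤ 529 < 6897 = q_5, so the answer is 3458/181.

3458/181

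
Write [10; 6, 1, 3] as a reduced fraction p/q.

Using pₖ = aₖpₖ₋₁ + pₖ₋₂ and qₖ = aₖqₖ₋₁ + qₖ₋₂:
  k=0: a=10, p=10, q=1
  k=1: a=6, p=61, q=6
  k=2: a=1, p=71, q=7
  k=3: a=3, p=274, q=27

274/27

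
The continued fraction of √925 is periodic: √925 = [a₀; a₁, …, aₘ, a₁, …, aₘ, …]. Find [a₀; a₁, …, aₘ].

[30; 2, 2, 2, 2, 60]

a₀ = ⌊√925⌋ = 30.
With m₀=0, d₀=1 and mₖ₊₁ = dₖaₖ − mₖ, dₖ₊₁ = (n − mₖ₊₁²)/dₖ, aₖ₊₁ = ⌊(a₀+mₖ₊₁)/dₖ₊₁⌋:
  k=1: m=30, d=25, a=2
  k=2: m=20, d=21, a=2
  k=3: m=22, d=21, a=2
  k=4: m=20, d=25, a=2
  k=5: m=30, d=1, a=60
d=1 and a=2a₀=60 at k=5, so the next step gives (m, d) = (30, 25) again — its k=1 value — and the period has length 5.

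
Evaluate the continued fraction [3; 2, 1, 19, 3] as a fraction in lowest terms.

601/180

Using pₖ = aₖpₖ₋₁ + pₖ₋₂ and qₖ = aₖqₖ₋₁ + qₖ₋₂:
  k=0: a=3, p=3, q=1
  k=1: a=2, p=7, q=2
  k=2: a=1, p=10, q=3
  k=3: a=19, p=197, q=59
  k=4: a=3, p=601, q=180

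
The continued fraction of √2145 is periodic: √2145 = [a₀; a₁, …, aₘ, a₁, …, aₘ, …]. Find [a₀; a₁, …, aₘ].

a₀ = ⌊√2145⌋ = 46.
With m₀=0, d₀=1 and mₖ₊₁ = dₖaₖ − mₖ, dₖ₊₁ = (n − mₖ₊₁²)/dₖ, aₖ₊₁ = ⌊(a₀+mₖ₊₁)/dₖ₊₁⌋:
  k=1: m=46, d=29, a=3
  k=2: m=41, d=16, a=5
  k=3: m=39, d=39, a=2
  k=4: m=39, d=16, a=5
  k=5: m=41, d=29, a=3
  k=6: m=46, d=1, a=92
d=1 and a=2a₀=92 at k=6, so the next step gives (m, d) = (46, 29) again — its k=1 value — and the period has length 6.

[46; 3, 5, 2, 5, 3, 92]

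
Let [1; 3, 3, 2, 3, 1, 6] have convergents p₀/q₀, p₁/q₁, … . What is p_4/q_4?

Using pₖ = aₖpₖ₋₁ + pₖ₋₂, qₖ = aₖqₖ₋₁ + qₖ₋₂ (with p₋₁=1, p₋₂=0, q₋₁=0, q₋₂=1):
  k=0: a=1, p=1, q=1
  k=1: a=3, p=4, q=3
  k=2: a=3, p=13, q=10
  k=3: a=2, p=30, q=23
  k=4: a=3, p=103, q=79

103/79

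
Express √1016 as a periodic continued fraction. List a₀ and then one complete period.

a₀ = ⌊√1016⌋ = 31.
With m₀=0, d₀=1 and mₖ₊₁ = dₖaₖ − mₖ, dₖ₊₁ = (n − mₖ₊₁²)/dₖ, aₖ₊₁ = ⌊(a₀+mₖ₊₁)/dₖ₊₁⌋:
  k=1: m=31, d=55, a=1
  k=2: m=24, d=8, a=6
  k=3: m=24, d=55, a=1
  k=4: m=31, d=1, a=62
d=1 and a=2a₀=62 at k=4, so the next step gives (m, d) = (31, 55) again — its k=1 value — and the period has length 4.

[31; 1, 6, 1, 62]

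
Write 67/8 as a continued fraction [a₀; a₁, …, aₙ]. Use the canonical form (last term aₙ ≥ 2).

67 = 8*8 + 3
8 = 2*3 + 2
3 = 1*2 + 1
2 = 2*1 + 0  (stop)
So 67/8 = [8; 2, 1, 2].

[8; 2, 1, 2]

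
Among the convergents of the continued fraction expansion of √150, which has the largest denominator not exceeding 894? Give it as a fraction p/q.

√150 = [12; 4, 24, …] (period length 2).
Convergents:
  p_0/q_0 = 12/1
  p_1/q_1 = 49/4
  p_2/q_2 = 1188/97
  p_3/q_3 = 4801/392
  p_4/q_4 = 116412/9505
q_3 = 392 ≤ 894 < 9505 = q_4, so the answer is 4801/392.

4801/392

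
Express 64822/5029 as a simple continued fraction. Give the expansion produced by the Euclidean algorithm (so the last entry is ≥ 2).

64822 = 12·5029 + 4474
5029 = 1·4474 + 555
4474 = 8·555 + 34
555 = 16·34 + 11
34 = 3·11 + 1
11 = 11·1 + 0  (stop)
So 64822/5029 = [12; 1, 8, 16, 3, 11].

[12; 1, 8, 16, 3, 11]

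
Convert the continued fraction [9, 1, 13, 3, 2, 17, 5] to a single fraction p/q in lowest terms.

87533/8815

Using pₖ = aₖpₖ₋₁ + pₖ₋₂ and qₖ = aₖqₖ₋₁ + qₖ₋₂:
  k=0: a=9, p=9, q=1
  k=1: a=1, p=10, q=1
  k=2: a=13, p=139, q=14
  k=3: a=3, p=427, q=43
  k=4: a=2, p=993, q=100
  k=5: a=17, p=17308, q=1743
  k=6: a=5, p=87533, q=8815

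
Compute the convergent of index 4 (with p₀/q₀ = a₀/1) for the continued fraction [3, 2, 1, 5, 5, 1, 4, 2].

295/88

Using pₖ = aₖpₖ₋₁ + pₖ₋₂, qₖ = aₖqₖ₋₁ + qₖ₋₂ (with p₋₁=1, p₋₂=0, q₋₁=0, q₋₂=1):
  k=0: a=3, p=3, q=1
  k=1: a=2, p=7, q=2
  k=2: a=1, p=10, q=3
  k=3: a=5, p=57, q=17
  k=4: a=5, p=295, q=88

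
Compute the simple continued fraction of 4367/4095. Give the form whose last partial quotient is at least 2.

[1; 15, 18, 7, 2]

4367 = 1·4095 + 272
4095 = 15·272 + 15
272 = 18·15 + 2
15 = 7·2 + 1
2 = 2·1 + 0  (stop)
So 4367/4095 = [1; 15, 18, 7, 2].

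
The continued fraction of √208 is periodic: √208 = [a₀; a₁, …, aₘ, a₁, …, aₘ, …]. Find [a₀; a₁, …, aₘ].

[14; 2, 2, 1, 2, 2, 28]

a₀ = ⌊√208⌋ = 14.
With m₀=0, d₀=1 and mₖ₊₁ = dₖaₖ − mₖ, dₖ₊₁ = (n − mₖ₊₁²)/dₖ, aₖ₊₁ = ⌊(a₀+mₖ₊₁)/dₖ₊₁⌋:
  k=1: m=14, d=12, a=2
  k=2: m=10, d=9, a=2
  k=3: m=8, d=16, a=1
  k=4: m=8, d=9, a=2
  k=5: m=10, d=12, a=2
  k=6: m=14, d=1, a=28
d=1 and a=2a₀=28 at k=6, so the next step gives (m, d) = (14, 12) again — its k=1 value — and the period has length 6.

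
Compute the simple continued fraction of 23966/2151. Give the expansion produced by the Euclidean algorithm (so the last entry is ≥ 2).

23966 = 11*2151 + 305
2151 = 7*305 + 16
305 = 19*16 + 1
16 = 16*1 + 0  (stop)
So 23966/2151 = [11; 7, 19, 16].

[11; 7, 19, 16]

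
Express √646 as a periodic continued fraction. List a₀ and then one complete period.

a₀ = ⌊√646⌋ = 25.
With m₀=0, d₀=1 and mₖ₊₁ = dₖaₖ − mₖ, dₖ₊₁ = (n − mₖ₊₁²)/dₖ, aₖ₊₁ = ⌊(a₀+mₖ₊₁)/dₖ₊₁⌋:
  k=1: m=25, d=21, a=2
  k=2: m=17, d=17, a=2
  k=3: m=17, d=21, a=2
  k=4: m=25, d=1, a=50
d=1 and a=2a₀=50 at k=4, so the next step gives (m, d) = (25, 21) again — its k=1 value — and the period has length 4.

[25; 2, 2, 2, 50]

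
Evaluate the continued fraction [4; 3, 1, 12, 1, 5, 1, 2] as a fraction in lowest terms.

Fold from the inside: start with 2/1.
  1 + 1/2 = 3/2
  5 + 2/3 = 17/3
  1 + 3/17 = 20/17
  12 + 17/20 = 257/20
  1 + 20/257 = 277/257
  3 + 257/277 = 1088/277
  4 + 277/1088 = 4629/1088

4629/1088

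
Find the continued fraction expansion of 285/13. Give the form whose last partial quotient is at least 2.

[21; 1, 12]

285 = 21*13 + 12
13 = 1*12 + 1
12 = 12*1 + 0  (stop)
So 285/13 = [21; 1, 12].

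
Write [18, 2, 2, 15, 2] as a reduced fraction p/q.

2926/159

Using pₖ = aₖpₖ₋₁ + pₖ₋₂ and qₖ = aₖqₖ₋₁ + qₖ₋₂:
  k=0: a=18, p=18, q=1
  k=1: a=2, p=37, q=2
  k=2: a=2, p=92, q=5
  k=3: a=15, p=1417, q=77
  k=4: a=2, p=2926, q=159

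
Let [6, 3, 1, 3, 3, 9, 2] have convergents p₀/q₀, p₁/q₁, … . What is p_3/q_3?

Using pₖ = aₖpₖ₋₁ + pₖ₋₂, qₖ = aₖqₖ₋₁ + qₖ₋₂ (with p₋₁=1, p₋₂=0, q₋₁=0, q₋₂=1):
  k=0: a=6, p=6, q=1
  k=1: a=3, p=19, q=3
  k=2: a=1, p=25, q=4
  k=3: a=3, p=94, q=15

94/15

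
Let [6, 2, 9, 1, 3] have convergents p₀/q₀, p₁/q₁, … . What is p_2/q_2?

Using pₖ = aₖpₖ₋₁ + pₖ₋₂, qₖ = aₖqₖ₋₁ + qₖ₋₂ (with p₋₁=1, p₋₂=0, q₋₁=0, q₋₂=1):
  k=0: a=6, p=6, q=1
  k=1: a=2, p=13, q=2
  k=2: a=9, p=123, q=19

123/19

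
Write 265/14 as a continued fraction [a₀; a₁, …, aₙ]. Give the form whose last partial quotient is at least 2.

[18; 1, 13]

265 = 18×14 + 13
14 = 1×13 + 1
13 = 13×1 + 0  (stop)
So 265/14 = [18; 1, 13].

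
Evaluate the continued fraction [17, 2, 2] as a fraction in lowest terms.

Using pₖ = aₖpₖ₋₁ + pₖ₋₂ and qₖ = aₖqₖ₋₁ + qₖ₋₂:
  k=0: a=17, p=17, q=1
  k=1: a=2, p=35, q=2
  k=2: a=2, p=87, q=5

87/5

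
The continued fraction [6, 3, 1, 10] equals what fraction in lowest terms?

Using pₖ = aₖpₖ₋₁ + pₖ₋₂ and qₖ = aₖqₖ₋₁ + qₖ₋₂:
  k=0: a=6, p=6, q=1
  k=1: a=3, p=19, q=3
  k=2: a=1, p=25, q=4
  k=3: a=10, p=269, q=43

269/43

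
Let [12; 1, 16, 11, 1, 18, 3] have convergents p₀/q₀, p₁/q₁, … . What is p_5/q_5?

Using pₖ = aₖpₖ₋₁ + pₖ₋₂, qₖ = aₖqₖ₋₁ + qₖ₋₂ (with p₋₁=1, p₋₂=0, q₋₁=0, q₋₂=1):
  k=0: a=12, p=12, q=1
  k=1: a=1, p=13, q=1
  k=2: a=16, p=220, q=17
  k=3: a=11, p=2433, q=188
  k=4: a=1, p=2653, q=205
  k=5: a=18, p=50187, q=3878

50187/3878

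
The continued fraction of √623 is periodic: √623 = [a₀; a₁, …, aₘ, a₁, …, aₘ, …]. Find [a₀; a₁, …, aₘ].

[24; 1, 23, 1, 48]

a₀ = ⌊√623⌋ = 24.
With m₀=0, d₀=1 and mₖ₊₁ = dₖaₖ − mₖ, dₖ₊₁ = (n − mₖ₊₁²)/dₖ, aₖ₊₁ = ⌊(a₀+mₖ₊₁)/dₖ₊₁⌋:
  k=1: m=24, d=47, a=1
  k=2: m=23, d=2, a=23
  k=3: m=23, d=47, a=1
  k=4: m=24, d=1, a=48
d=1 and a=2a₀=48 at k=4, so the next step gives (m, d) = (24, 47) again — its k=1 value — and the period has length 4.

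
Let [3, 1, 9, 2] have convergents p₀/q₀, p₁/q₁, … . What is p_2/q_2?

39/10

Using pₖ = aₖpₖ₋₁ + pₖ₋₂, qₖ = aₖqₖ₋₁ + qₖ₋₂ (with p₋₁=1, p₋₂=0, q₋₁=0, q₋₂=1):
  k=0: a=3, p=3, q=1
  k=1: a=1, p=4, q=1
  k=2: a=9, p=39, q=10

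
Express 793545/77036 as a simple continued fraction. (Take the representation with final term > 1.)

793545 = 10·77036 + 23185
77036 = 3·23185 + 7481
23185 = 3·7481 + 742
7481 = 10·742 + 61
742 = 12·61 + 10
61 = 6·10 + 1
10 = 10·1 + 0  (stop)
So 793545/77036 = [10; 3, 3, 10, 12, 6, 10].

[10; 3, 3, 10, 12, 6, 10]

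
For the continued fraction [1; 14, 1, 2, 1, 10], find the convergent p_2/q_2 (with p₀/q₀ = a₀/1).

Using pₖ = aₖpₖ₋₁ + pₖ₋₂, qₖ = aₖqₖ₋₁ + qₖ₋₂ (with p₋₁=1, p₋₂=0, q₋₁=0, q₋₂=1):
  k=0: a=1, p=1, q=1
  k=1: a=14, p=15, q=14
  k=2: a=1, p=16, q=15

16/15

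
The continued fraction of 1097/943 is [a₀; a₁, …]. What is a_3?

1097 = 1·943 + 154   →  a_0 = 1
943 = 6·154 + 19   →  a_1 = 6
154 = 8·19 + 2   →  a_2 = 8
19 = 9·2 + 1   →  a_3 = 9

9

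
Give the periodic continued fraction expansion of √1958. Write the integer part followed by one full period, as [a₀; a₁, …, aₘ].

a₀ = ⌊√1958⌋ = 44.
With m₀=0, d₀=1 and mₖ₊₁ = dₖaₖ − mₖ, dₖ₊₁ = (n − mₖ₊₁²)/dₖ, aₖ₊₁ = ⌊(a₀+mₖ₊₁)/dₖ₊₁⌋:
  k=1: m=44, d=22, a=4
  k=2: m=44, d=1, a=88
d=1 and a=2a₀=88 at k=2, so the next step gives (m, d) = (44, 22) again — its k=1 value — and the period has length 2.

[44; 4, 88]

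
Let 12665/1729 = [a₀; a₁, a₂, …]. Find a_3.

14

12665 = 7·1729 + 562   →  a_0 = 7
1729 = 3·562 + 43   →  a_1 = 3
562 = 13·43 + 3   →  a_2 = 13
43 = 14·3 + 1   →  a_3 = 14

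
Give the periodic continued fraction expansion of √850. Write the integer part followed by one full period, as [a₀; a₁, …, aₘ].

[29; 6, 2, 6, 58]

a₀ = ⌊√850⌋ = 29.
With m₀=0, d₀=1 and mₖ₊₁ = dₖaₖ − mₖ, dₖ₊₁ = (n − mₖ₊₁²)/dₖ, aₖ₊₁ = ⌊(a₀+mₖ₊₁)/dₖ₊₁⌋:
  k=1: m=29, d=9, a=6
  k=2: m=25, d=25, a=2
  k=3: m=25, d=9, a=6
  k=4: m=29, d=1, a=58
d=1 and a=2a₀=58 at k=4, so the next step gives (m, d) = (29, 9) again — its k=1 value — and the period has length 4.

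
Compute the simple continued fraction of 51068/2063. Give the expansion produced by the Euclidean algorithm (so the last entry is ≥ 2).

[24; 1, 3, 14, 2, 17]

51068 = 24*2063 + 1556
2063 = 1*1556 + 507
1556 = 3*507 + 35
507 = 14*35 + 17
35 = 2*17 + 1
17 = 17*1 + 0  (stop)
So 51068/2063 = [24; 1, 3, 14, 2, 17].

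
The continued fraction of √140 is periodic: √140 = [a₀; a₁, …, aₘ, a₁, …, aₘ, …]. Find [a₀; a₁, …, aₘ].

[11; 1, 4, 1, 22]

a₀ = ⌊√140⌋ = 11.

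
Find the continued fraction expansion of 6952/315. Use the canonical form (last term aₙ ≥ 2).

6952 = 22×315 + 22
315 = 14×22 + 7
22 = 3×7 + 1
7 = 7×1 + 0  (stop)
So 6952/315 = [22; 14, 3, 7].

[22; 14, 3, 7]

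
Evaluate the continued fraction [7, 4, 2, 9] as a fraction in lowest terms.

Fold from the inside: start with 9/1.
  2 + 1/9 = 19/9
  4 + 9/19 = 85/19
  7 + 19/85 = 614/85

614/85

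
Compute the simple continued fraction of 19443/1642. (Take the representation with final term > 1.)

[11; 1, 5, 3, 2, 3, 3, 3]

19443 = 11*1642 + 1381
1642 = 1*1381 + 261
1381 = 5*261 + 76
261 = 3*76 + 33
76 = 2*33 + 10
33 = 3*10 + 3
10 = 3*3 + 1
3 = 3*1 + 0  (stop)
So 19443/1642 = [11; 1, 5, 3, 2, 3, 3, 3].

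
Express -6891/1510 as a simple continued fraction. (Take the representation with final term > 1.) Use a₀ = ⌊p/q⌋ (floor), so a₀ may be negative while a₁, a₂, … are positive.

-6891 = -5·1510 + 659
1510 = 2·659 + 192
659 = 3·192 + 83
192 = 2·83 + 26
83 = 3·26 + 5
26 = 5·5 + 1
5 = 5·1 + 0  (stop)
So -6891/1510 = [-5; 2, 3, 2, 3, 5, 5].

[-5; 2, 3, 2, 3, 5, 5]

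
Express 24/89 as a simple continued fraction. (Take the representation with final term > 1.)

[0; 3, 1, 2, 2, 3]

24 = 0*89 + 24
89 = 3*24 + 17
24 = 1*17 + 7
17 = 2*7 + 3
7 = 2*3 + 1
3 = 3*1 + 0  (stop)
So 24/89 = [0; 3, 1, 2, 2, 3].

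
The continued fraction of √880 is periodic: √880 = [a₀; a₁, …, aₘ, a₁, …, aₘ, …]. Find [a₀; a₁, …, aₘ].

[29; 1, 1, 1, 58]

a₀ = ⌊√880⌋ = 29.
With m₀=0, d₀=1 and mₖ₊₁ = dₖaₖ − mₖ, dₖ₊₁ = (n − mₖ₊₁²)/dₖ, aₖ₊₁ = ⌊(a₀+mₖ₊₁)/dₖ₊₁⌋:
  k=1: m=29, d=39, a=1
  k=2: m=10, d=20, a=1
  k=3: m=10, d=39, a=1
  k=4: m=29, d=1, a=58
d=1 and a=2a₀=58 at k=4, so the next step gives (m, d) = (29, 39) again — its k=1 value — and the period has length 4.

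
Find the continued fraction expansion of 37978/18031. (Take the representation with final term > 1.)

37978 = 2×18031 + 1916
18031 = 9×1916 + 787
1916 = 2×787 + 342
787 = 2×342 + 103
342 = 3×103 + 33
103 = 3×33 + 4
33 = 8×4 + 1
4 = 4×1 + 0  (stop)
So 37978/18031 = [2; 9, 2, 2, 3, 3, 8, 4].

[2; 9, 2, 2, 3, 3, 8, 4]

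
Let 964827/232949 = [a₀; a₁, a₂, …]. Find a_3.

14

964827 = 4·232949 + 33031   →  a_0 = 4
232949 = 7·33031 + 1732   →  a_1 = 7
33031 = 19·1732 + 123   →  a_2 = 19
1732 = 14·123 + 10   →  a_3 = 14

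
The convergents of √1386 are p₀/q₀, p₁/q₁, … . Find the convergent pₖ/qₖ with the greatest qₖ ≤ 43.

1303/35

√1386 = [37; 4, 2, 1, 2, 1, 2, 4, 74, …] (period length 8).
Convergents:
  p_0/q_0 = 37/1
  p_1/q_1 = 149/4
  p_2/q_2 = 335/9
  p_3/q_3 = 484/13
  p_4/q_4 = 1303/35
  p_5/q_5 = 1787/48
q_4 = 35 ≤ 43 < 48 = q_5, so the answer is 1303/35.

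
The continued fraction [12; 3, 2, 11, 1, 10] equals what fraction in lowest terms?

Fold from the inside: start with 10/1.
  1 + 1/10 = 11/10
  11 + 10/11 = 131/11
  2 + 11/131 = 273/131
  3 + 131/273 = 950/273
  12 + 273/950 = 11673/950

11673/950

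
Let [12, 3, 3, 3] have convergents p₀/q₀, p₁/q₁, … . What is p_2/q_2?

Using pₖ = aₖpₖ₋₁ + pₖ₋₂, qₖ = aₖqₖ₋₁ + qₖ₋₂ (with p₋₁=1, p₋₂=0, q₋₁=0, q₋₂=1):
  k=0: a=12, p=12, q=1
  k=1: a=3, p=37, q=3
  k=2: a=3, p=123, q=10

123/10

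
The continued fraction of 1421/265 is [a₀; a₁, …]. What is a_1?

2

1421 = 5·265 + 96   →  a_0 = 5
265 = 2·96 + 73   →  a_1 = 2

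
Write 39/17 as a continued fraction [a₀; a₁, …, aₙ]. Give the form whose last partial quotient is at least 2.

[2; 3, 2, 2]

39 = 2*17 + 5
17 = 3*5 + 2
5 = 2*2 + 1
2 = 2*1 + 0  (stop)
So 39/17 = [2; 3, 2, 2].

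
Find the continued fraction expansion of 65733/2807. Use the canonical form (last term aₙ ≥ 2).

65733 = 23×2807 + 1172
2807 = 2×1172 + 463
1172 = 2×463 + 246
463 = 1×246 + 217
246 = 1×217 + 29
217 = 7×29 + 14
29 = 2×14 + 1
14 = 14×1 + 0  (stop)
So 65733/2807 = [23; 2, 2, 1, 1, 7, 2, 14].

[23; 2, 2, 1, 1, 7, 2, 14]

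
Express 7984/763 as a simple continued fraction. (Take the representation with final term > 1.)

7984 = 10×763 + 354
763 = 2×354 + 55
354 = 6×55 + 24
55 = 2×24 + 7
24 = 3×7 + 3
7 = 2×3 + 1
3 = 3×1 + 0  (stop)
So 7984/763 = [10; 2, 6, 2, 3, 2, 3].

[10; 2, 6, 2, 3, 2, 3]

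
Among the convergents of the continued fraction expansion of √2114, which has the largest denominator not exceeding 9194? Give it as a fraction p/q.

194534/4231

√2114 = [45; 1, 44, 1, 90, …] (period length 4).
Convergents:
  p_0/q_0 = 45/1
  p_1/q_1 = 46/1
  p_2/q_2 = 2069/45
  p_3/q_3 = 2115/46
  p_4/q_4 = 192419/4185
  p_5/q_5 = 194534/4231
  p_6/q_6 = 8751915/190349
q_5 = 4231 ≤ 9194 < 190349 = q_6, so the answer is 194534/4231.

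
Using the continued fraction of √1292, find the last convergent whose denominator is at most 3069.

√1292 = [35; 1, 16, 1, 70, …] (period length 4).
Convergents:
  p_0/q_0 = 35/1
  p_1/q_1 = 36/1
  p_2/q_2 = 611/17
  p_3/q_3 = 647/18
  p_4/q_4 = 45901/1277
  p_5/q_5 = 46548/1295
  p_6/q_6 = 790669/21997
q_5 = 1295 ≤ 3069 < 21997 = q_6, so the answer is 46548/1295.

46548/1295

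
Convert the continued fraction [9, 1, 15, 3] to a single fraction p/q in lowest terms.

Fold from the inside: start with 3/1.
  15 + 1/3 = 46/3
  1 + 3/46 = 49/46
  9 + 46/49 = 487/49

487/49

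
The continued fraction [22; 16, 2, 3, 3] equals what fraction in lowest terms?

8339/378

Using pₖ = aₖpₖ₋₁ + pₖ₋₂ and qₖ = aₖqₖ₋₁ + qₖ₋₂:
  k=0: a=22, p=22, q=1
  k=1: a=16, p=353, q=16
  k=2: a=2, p=728, q=33
  k=3: a=3, p=2537, q=115
  k=4: a=3, p=8339, q=378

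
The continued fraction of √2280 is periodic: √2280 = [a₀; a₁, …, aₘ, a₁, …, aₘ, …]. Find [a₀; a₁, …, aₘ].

a₀ = ⌊√2280⌋ = 47.

[47; 1, 2, 1, 94]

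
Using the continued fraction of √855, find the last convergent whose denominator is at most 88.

√855 = [29; 4, 6, 4, 58, …] (period length 4).
Convergents:
  p_0/q_0 = 29/1
  p_1/q_1 = 117/4
  p_2/q_2 = 731/25
  p_3/q_3 = 3041/104
q_2 = 25 ≤ 88 < 104 = q_3, so the answer is 731/25.

731/25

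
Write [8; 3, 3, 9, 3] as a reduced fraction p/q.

2399/289

Using pₖ = aₖpₖ₋₁ + pₖ₋₂ and qₖ = aₖqₖ₋₁ + qₖ₋₂:
  k=0: a=8, p=8, q=1
  k=1: a=3, p=25, q=3
  k=2: a=3, p=83, q=10
  k=3: a=9, p=772, q=93
  k=4: a=3, p=2399, q=289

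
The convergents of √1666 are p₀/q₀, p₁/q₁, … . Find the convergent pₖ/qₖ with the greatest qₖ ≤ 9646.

√1666 = [40; 1, 4, 2, 4, 1, 80, …] (period length 6).
Convergents:
  p_0/q_0 = 40/1
  p_1/q_1 = 41/1
  p_2/q_2 = 204/5
  p_3/q_3 = 449/11
  p_4/q_4 = 2000/49
  p_5/q_5 = 2449/60
  p_6/q_6 = 197920/4849
  p_7/q_7 = 200369/4909
  p_8/q_8 = 999396/24485
q_7 = 4909 ≤ 9646 < 24485 = q_8, so the answer is 200369/4909.

200369/4909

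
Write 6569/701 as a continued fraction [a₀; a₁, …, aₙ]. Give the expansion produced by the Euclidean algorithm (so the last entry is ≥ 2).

6569 = 9·701 + 260
701 = 2·260 + 181
260 = 1·181 + 79
181 = 2·79 + 23
79 = 3·23 + 10
23 = 2·10 + 3
10 = 3·3 + 1
3 = 3·1 + 0  (stop)
So 6569/701 = [9; 2, 1, 2, 3, 2, 3, 3].

[9; 2, 1, 2, 3, 2, 3, 3]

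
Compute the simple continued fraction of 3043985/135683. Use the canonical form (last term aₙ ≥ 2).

[22; 2, 3, 3, 7, 3, 18, 14]

3043985 = 22*135683 + 58959
135683 = 2*58959 + 17765
58959 = 3*17765 + 5664
17765 = 3*5664 + 773
5664 = 7*773 + 253
773 = 3*253 + 14
253 = 18*14 + 1
14 = 14*1 + 0  (stop)
So 3043985/135683 = [22; 2, 3, 3, 7, 3, 18, 14].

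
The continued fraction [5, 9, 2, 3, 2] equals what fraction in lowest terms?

771/151

Using pₖ = aₖpₖ₋₁ + pₖ₋₂ and qₖ = aₖqₖ₋₁ + qₖ₋₂:
  k=0: a=5, p=5, q=1
  k=1: a=9, p=46, q=9
  k=2: a=2, p=97, q=19
  k=3: a=3, p=337, q=66
  k=4: a=2, p=771, q=151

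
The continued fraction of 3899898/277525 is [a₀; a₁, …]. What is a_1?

19

3899898 = 14·277525 + 14548   →  a_0 = 14
277525 = 19·14548 + 1113   →  a_1 = 19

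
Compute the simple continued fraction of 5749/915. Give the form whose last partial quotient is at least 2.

5749 = 6×915 + 259
915 = 3×259 + 138
259 = 1×138 + 121
138 = 1×121 + 17
121 = 7×17 + 2
17 = 8×2 + 1
2 = 2×1 + 0  (stop)
So 5749/915 = [6; 3, 1, 1, 7, 8, 2].

[6; 3, 1, 1, 7, 8, 2]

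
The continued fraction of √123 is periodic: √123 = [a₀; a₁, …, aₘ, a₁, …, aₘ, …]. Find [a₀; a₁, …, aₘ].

[11; 11, 22]

a₀ = ⌊√123⌋ = 11.
With m₀=0, d₀=1 and mₖ₊₁ = dₖaₖ − mₖ, dₖ₊₁ = (n − mₖ₊₁²)/dₖ, aₖ₊₁ = ⌊(a₀+mₖ₊₁)/dₖ₊₁⌋:
  k=1: m=11, d=2, a=11
  k=2: m=11, d=1, a=22
d=1 and a=2a₀=22 at k=2, so the next step gives (m, d) = (11, 2) again — its k=1 value — and the period has length 2.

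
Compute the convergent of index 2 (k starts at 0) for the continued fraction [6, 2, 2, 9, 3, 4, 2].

Using pₖ = aₖpₖ₋₁ + pₖ₋₂, qₖ = aₖqₖ₋₁ + qₖ₋₂ (with p₋₁=1, p₋₂=0, q₋₁=0, q₋₂=1):
  k=0: a=6, p=6, q=1
  k=1: a=2, p=13, q=2
  k=2: a=2, p=32, q=5

32/5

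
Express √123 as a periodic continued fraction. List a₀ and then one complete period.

[11; 11, 22]

a₀ = ⌊√123⌋ = 11.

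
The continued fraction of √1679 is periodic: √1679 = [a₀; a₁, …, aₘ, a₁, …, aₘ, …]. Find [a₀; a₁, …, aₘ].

[40; 1, 39, 1, 80]

a₀ = ⌊√1679⌋ = 40.
With m₀=0, d₀=1 and mₖ₊₁ = dₖaₖ − mₖ, dₖ₊₁ = (n − mₖ₊₁²)/dₖ, aₖ₊₁ = ⌊(a₀+mₖ₊₁)/dₖ₊₁⌋:
  k=1: m=40, d=79, a=1
  k=2: m=39, d=2, a=39
  k=3: m=39, d=79, a=1
  k=4: m=40, d=1, a=80
d=1 and a=2a₀=80 at k=4, so the next step gives (m, d) = (40, 79) again — its k=1 value — and the period has length 4.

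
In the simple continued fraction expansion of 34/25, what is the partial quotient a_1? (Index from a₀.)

2

34 = 1·25 + 9   →  a_0 = 1
25 = 2·9 + 7   →  a_1 = 2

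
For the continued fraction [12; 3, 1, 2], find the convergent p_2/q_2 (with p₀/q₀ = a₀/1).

Using pₖ = aₖpₖ₋₁ + pₖ₋₂, qₖ = aₖqₖ₋₁ + qₖ₋₂ (with p₋₁=1, p₋₂=0, q₋₁=0, q₋₂=1):
  k=0: a=12, p=12, q=1
  k=1: a=3, p=37, q=3
  k=2: a=1, p=49, q=4

49/4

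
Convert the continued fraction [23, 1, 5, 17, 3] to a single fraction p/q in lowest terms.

Using pₖ = aₖpₖ₋₁ + pₖ₋₂ and qₖ = aₖqₖ₋₁ + qₖ₋₂:
  k=0: a=23, p=23, q=1
  k=1: a=1, p=24, q=1
  k=2: a=5, p=143, q=6
  k=3: a=17, p=2455, q=103
  k=4: a=3, p=7508, q=315

7508/315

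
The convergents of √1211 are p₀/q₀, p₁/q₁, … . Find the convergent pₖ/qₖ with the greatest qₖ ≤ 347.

√1211 = [34; 1, 3, 1, 68, …] (period length 4).
Convergents:
  p_0/q_0 = 34/1
  p_1/q_1 = 35/1
  p_2/q_2 = 139/4
  p_3/q_3 = 174/5
  p_4/q_4 = 11971/344
  p_5/q_5 = 12145/349
q_4 = 344 ≤ 347 < 349 = q_5, so the answer is 11971/344.

11971/344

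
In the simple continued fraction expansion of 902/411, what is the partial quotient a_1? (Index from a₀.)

902 = 2·411 + 80   →  a_0 = 2
411 = 5·80 + 11   →  a_1 = 5

5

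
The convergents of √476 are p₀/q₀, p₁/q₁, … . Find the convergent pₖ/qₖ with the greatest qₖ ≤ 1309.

23541/1079

√476 = [21; 1, 4, 2, 10, 2, 4, 1, 42, …] (period length 8).
Convergents:
  p_0/q_0 = 21/1
  p_1/q_1 = 22/1
  p_2/q_2 = 109/5
  p_3/q_3 = 240/11
  p_4/q_4 = 2509/115
  p_5/q_5 = 5258/241
  p_6/q_6 = 23541/1079
  p_7/q_7 = 28799/1320
q_6 = 1079 ≤ 1309 < 1320 = q_7, so the answer is 23541/1079.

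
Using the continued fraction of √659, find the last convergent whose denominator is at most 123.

1951/76

√659 = [25; 1, 2, 25, 2, 1, 50, …] (period length 6).
Convergents:
  p_0/q_0 = 25/1
  p_1/q_1 = 26/1
  p_2/q_2 = 77/3
  p_3/q_3 = 1951/76
  p_4/q_4 = 3979/155
q_3 = 76 ≤ 123 < 155 = q_4, so the answer is 1951/76.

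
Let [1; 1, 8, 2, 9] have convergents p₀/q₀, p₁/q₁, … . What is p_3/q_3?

36/19

Using pₖ = aₖpₖ₋₁ + pₖ₋₂, qₖ = aₖqₖ₋₁ + qₖ₋₂ (with p₋₁=1, p₋₂=0, q₋₁=0, q₋₂=1):
  k=0: a=1, p=1, q=1
  k=1: a=1, p=2, q=1
  k=2: a=8, p=17, q=9
  k=3: a=2, p=36, q=19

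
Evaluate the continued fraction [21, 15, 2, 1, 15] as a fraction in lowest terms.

Fold from the inside: start with 15/1.
  1 + 1/15 = 16/15
  2 + 15/16 = 47/16
  15 + 16/47 = 721/47
  21 + 47/721 = 15188/721

15188/721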